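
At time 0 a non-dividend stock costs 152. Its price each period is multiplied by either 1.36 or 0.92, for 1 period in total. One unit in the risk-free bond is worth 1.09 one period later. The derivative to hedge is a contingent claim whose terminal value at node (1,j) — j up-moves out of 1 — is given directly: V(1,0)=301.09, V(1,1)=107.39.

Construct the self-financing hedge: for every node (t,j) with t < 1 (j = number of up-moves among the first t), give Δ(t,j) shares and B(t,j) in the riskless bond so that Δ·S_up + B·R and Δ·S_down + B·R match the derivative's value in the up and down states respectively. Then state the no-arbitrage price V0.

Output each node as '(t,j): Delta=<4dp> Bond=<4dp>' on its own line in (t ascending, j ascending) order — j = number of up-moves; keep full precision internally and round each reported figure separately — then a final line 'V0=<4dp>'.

(0,0): Delta=-2.8962 Bond=647.7973
V0=207.5701

Under the risk-neutral measure, an up-move has probability p* = (R−d)/(u−d) = 0.3864 and values discount at R = 1.09.
Payoff layer (t=1): V(1,0)=301.0900, V(1,1)=107.3900
  t=0,j=0: stock 152.0000 → up 206.7200 (V=107.3900), down 139.8400 (V=301.0900). Price 207.5701; hedge Δ=-2.8962, bond B=647.7973.
Root portfolio cost Δ·152+B reproduces V0=207.5701.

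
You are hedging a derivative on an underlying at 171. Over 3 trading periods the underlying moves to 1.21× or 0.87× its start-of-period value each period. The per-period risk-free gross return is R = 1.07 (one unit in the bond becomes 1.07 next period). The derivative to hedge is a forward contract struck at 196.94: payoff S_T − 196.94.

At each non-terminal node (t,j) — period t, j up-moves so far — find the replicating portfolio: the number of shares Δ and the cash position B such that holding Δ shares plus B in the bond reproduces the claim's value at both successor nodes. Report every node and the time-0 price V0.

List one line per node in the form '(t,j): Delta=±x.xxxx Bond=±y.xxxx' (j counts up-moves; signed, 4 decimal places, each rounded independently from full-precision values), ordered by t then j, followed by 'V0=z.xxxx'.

(0,0): Delta=1.0000 Bond=-160.7617
(1,0): Delta=1.0000 Bond=-172.0150
(1,1): Delta=1.0000 Bond=-172.0150
(2,0): Delta=1.0000 Bond=-184.0561
(2,1): Delta=1.0000 Bond=-184.0561
(2,2): Delta=1.0000 Bond=-184.0561
V0=10.2383

The replicating-portfolio and risk-neutral prices coincide; use p* = (1.07−0.87)/(1.21−0.87) = 0.5882 for the latter.
Payoff layer (t=3): V(3,0)=-84.3360, V(3,1)=-40.3298, V(3,2)=20.8742, V(3,3)=105.9969
Node (2,0) S=129.4299: V=(p*·-40.3298+(1−p*)·-84.3360)/1.07=-54.6262; Δ=(-40.3298−-84.3360)/(156.6102−112.6040)=1.0000; B=V−Δ·S=-184.0561
Node (2,1) S=180.0117: V=(p*·20.8742+(1−p*)·-40.3298)/1.07=-4.0444; Δ=(20.8742−-40.3298)/(217.8142−156.6102)=1.0000; B=V−Δ·S=-184.0561
Node (2,2) S=250.3611: V=(p*·105.9969+(1−p*)·20.8742)/1.07=66.3050; Δ=(105.9969−20.8742)/(302.9369−217.8142)=1.0000; B=V−Δ·S=-184.0561
Node (1,0) S=148.7700: V=(p*·-4.0444+(1−p*)·-54.6262)/1.07=-23.2450; Δ=(-4.0444−-54.6262)/(180.0117−129.4299)=1.0000; B=V−Δ·S=-172.0150
Node (1,1) S=206.9100: V=(p*·66.3050+(1−p*)·-4.0444)/1.07=34.8950; Δ=(66.3050−-4.0444)/(250.3611−180.0117)=1.0000; B=V−Δ·S=-172.0150
Node (0,0) S=171.0000: V=(p*·34.8950+(1−p*)·-23.2450)/1.07=10.2383; Δ=(34.8950−-23.2450)/(206.9100−148.7700)=1.0000; B=V−Δ·S=-160.7617
Check: Δ(0,0)·S0 + B(0,0) = 10.2383 = V0.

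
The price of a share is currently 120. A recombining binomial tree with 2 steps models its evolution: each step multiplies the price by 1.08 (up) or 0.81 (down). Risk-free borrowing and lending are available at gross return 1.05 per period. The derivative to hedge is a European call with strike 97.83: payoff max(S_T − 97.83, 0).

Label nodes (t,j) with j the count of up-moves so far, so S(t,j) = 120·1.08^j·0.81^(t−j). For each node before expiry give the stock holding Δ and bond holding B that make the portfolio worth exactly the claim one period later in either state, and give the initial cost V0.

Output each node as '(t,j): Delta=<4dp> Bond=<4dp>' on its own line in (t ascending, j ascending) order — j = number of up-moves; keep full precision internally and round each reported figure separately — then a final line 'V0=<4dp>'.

Since d<R<u, set p* = (R−d)/(u−d) = 0.8889; price each node as the discounted p*-expectation of its children.
Terminal values V(2,·): V(2,0)=0.0000, V(2,1)=7.1460, V(2,2)=42.1380
(1,0): S=97.2000. Δ = (V_up−V_dn)/(S_up−S_dn) = (7.1460−0.0000)/(104.9760−78.7320) = 0.2723. V = [p*·7.1460 + (1−p*)·0.0000]/1.05 = 6.0495. B = V − Δ·S = -20.4171.
(1,1): S=129.6000. Δ = (V_up−V_dn)/(S_up−S_dn) = (42.1380−7.1460)/(139.9680−104.9760) = 1.0000. V = [p*·42.1380 + (1−p*)·7.1460]/1.05 = 36.4286. B = V − Δ·S = -93.1714.
(0,0): S=120.0000. Δ = (V_up−V_dn)/(S_up−S_dn) = (36.4286−6.0495)/(129.6000−97.2000) = 0.9376. V = [p*·36.4286 + (1−p*)·6.0495]/1.05 = 31.4792. B = V − Δ·S = -81.0358.
Self-financing check: at every node Δ·S+B equals the discounted successor values.

(0,0): Delta=0.9376 Bond=-81.0358
(1,0): Delta=0.2723 Bond=-20.4171
(1,1): Delta=1.0000 Bond=-93.1714
V0=31.4792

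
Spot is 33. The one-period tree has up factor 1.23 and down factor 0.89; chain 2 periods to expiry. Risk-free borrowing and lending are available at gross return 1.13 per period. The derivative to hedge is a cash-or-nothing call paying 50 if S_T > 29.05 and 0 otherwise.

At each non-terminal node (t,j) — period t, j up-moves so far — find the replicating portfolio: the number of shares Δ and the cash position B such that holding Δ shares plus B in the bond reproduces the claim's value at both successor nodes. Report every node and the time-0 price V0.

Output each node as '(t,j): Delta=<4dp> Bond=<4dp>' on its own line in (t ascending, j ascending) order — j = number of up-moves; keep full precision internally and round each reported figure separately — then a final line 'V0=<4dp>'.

The replicating-portfolio and risk-neutral prices coincide; use p* = (1.13−0.89)/(1.23−0.89) = 0.7059 for the latter.
At expiry t=2: V(2,0)=0.0000, V(2,1)=50.0000, V(2,2)=50.0000
  t=1,j=0: stock 29.3700 → up 36.1251 (V=50.0000), down 26.1393 (V=0.0000). Price 31.2337; hedge Δ=5.0071, bond B=-115.8251.
  t=1,j=1: stock 40.5900 → up 49.9257 (V=50.0000), down 36.1251 (V=50.0000). Price 44.2478; hedge Δ=0.0000, bond B=44.2478.
  t=0,j=0: stock 33.0000 → up 40.5900 (V=44.2478), down 29.3700 (V=31.2337). Price 35.7700; hedge Δ=1.1599, bond B=-2.5066.
The time-0 hedge costs 35.7700, which is the no-arbitrage price.

(0,0): Delta=1.1599 Bond=-2.5066
(1,0): Delta=5.0071 Bond=-115.8251
(1,1): Delta=0.0000 Bond=44.2478
V0=35.7700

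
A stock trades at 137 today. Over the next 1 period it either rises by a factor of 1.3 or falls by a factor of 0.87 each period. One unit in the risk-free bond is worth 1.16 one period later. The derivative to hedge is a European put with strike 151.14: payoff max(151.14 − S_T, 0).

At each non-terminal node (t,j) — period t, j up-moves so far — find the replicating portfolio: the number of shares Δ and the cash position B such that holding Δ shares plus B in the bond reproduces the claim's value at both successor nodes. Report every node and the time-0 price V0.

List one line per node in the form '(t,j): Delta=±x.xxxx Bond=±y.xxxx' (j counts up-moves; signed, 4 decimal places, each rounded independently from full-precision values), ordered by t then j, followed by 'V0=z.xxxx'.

(0,0): Delta=-0.5424 Bond=83.2698
V0=8.9675

The replicating-portfolio and risk-neutral prices coincide; use p* = (1.16−0.87)/(1.3−0.87) = 0.6744 for the latter.
At expiry t=1: V(1,0)=31.9500, V(1,1)=0.0000
  t=0,j=0: stock 137.0000 → up 178.1000 (V=0.0000), down 119.1900 (V=31.9500). Price 8.9675; hedge Δ=-0.5424, bond B=83.2698.
Root portfolio cost Δ·137+B reproduces V0=8.9675.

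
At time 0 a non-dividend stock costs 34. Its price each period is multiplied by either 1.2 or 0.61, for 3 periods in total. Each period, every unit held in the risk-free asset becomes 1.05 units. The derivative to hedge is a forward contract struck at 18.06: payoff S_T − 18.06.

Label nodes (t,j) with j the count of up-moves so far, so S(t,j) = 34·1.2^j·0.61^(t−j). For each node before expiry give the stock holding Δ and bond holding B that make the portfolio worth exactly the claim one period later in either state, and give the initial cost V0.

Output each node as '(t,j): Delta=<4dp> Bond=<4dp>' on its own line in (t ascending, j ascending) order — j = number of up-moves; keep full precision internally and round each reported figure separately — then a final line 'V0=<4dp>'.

(0,0): Delta=1.0000 Bond=-15.6009
(1,0): Delta=1.0000 Bond=-16.3810
(1,1): Delta=1.0000 Bond=-16.3810
(2,0): Delta=1.0000 Bond=-17.2000
(2,1): Delta=1.0000 Bond=-17.2000
(2,2): Delta=1.0000 Bond=-17.2000
V0=18.3991

Under the risk-neutral measure, an up-move has probability p* = (R−d)/(u−d) = 0.7458 and values discount at R = 1.05.
Payoff layer (t=3): V(3,0)=-10.3426, V(3,1)=-2.8783, V(3,2)=11.8056, V(3,3)=40.6920
  t=2,j=0: stock 12.6514 → up 15.1817 (V=-2.8783), down 7.7174 (V=-10.3426). Price -4.5486; hedge Δ=1.0000, bond B=-17.2000.
  t=2,j=1: stock 24.8880 → up 29.8656 (V=11.8056), down 15.1817 (V=-2.8783). Price 7.6880; hedge Δ=1.0000, bond B=-17.2000.
  t=2,j=2: stock 48.9600 → up 58.7520 (V=40.6920), down 29.8656 (V=11.8056). Price 31.7600; hedge Δ=1.0000, bond B=-17.2000.
  t=1,j=0: stock 20.7400 → up 24.8880 (V=7.6880), down 12.6514 (V=-4.5486). Price 4.3590; hedge Δ=1.0000, bond B=-16.3810.
  t=1,j=1: stock 40.8000 → up 48.9600 (V=31.7600), down 24.8880 (V=7.6880). Price 24.4190; hedge Δ=1.0000, bond B=-16.3810.
  t=0,j=0: stock 34.0000 → up 40.8000 (V=24.4190), down 20.7400 (V=4.3590). Price 18.3991; hedge Δ=1.0000, bond B=-15.6009.
Check: Δ(0,0)·S0 + B(0,0) = 18.3991 = V0.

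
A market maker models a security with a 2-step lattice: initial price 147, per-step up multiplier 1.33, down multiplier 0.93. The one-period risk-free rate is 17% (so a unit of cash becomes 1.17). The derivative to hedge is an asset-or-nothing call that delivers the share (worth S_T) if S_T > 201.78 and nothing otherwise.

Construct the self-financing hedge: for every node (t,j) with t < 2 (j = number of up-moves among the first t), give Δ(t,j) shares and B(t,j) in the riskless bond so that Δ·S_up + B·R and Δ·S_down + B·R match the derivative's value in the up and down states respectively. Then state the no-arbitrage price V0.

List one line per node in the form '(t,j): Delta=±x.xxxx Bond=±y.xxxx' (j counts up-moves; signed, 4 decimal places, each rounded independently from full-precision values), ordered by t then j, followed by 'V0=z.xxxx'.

(0,0): Delta=2.2678 Bond=-264.9861
(1,0): Delta=0.0000 Bond=0.0000
(1,1): Delta=3.3250 Bond=-516.7229
V0=68.3835

Risk-neutral probability p* = (R−d)/(u−d) = (1.17−0.93)/(1.33−0.93) = 0.6000.
At expiry t=2: V(2,0)=0.0000, V(2,1)=0.0000, V(2,2)=260.0283
Node (1,0) S=136.7100: V=(p*·0.0000+(1−p*)·0.0000)/1.17=0.0000; Δ=(0.0000−0.0000)/(181.8243−127.1403)=0.0000; B=V−Δ·S=0.0000
Node (1,1) S=195.5100: V=(p*·260.0283+(1−p*)·0.0000)/1.17=133.3478; Δ=(260.0283−0.0000)/(260.0283−181.8243)=3.3250; B=V−Δ·S=-516.7229
Node (0,0) S=147.0000: V=(p*·133.3478+(1−p*)·0.0000)/1.17=68.3835; Δ=(133.3478−0.0000)/(195.5100−136.7100)=2.2678; B=V−Δ·S=-264.9861
The time-0 hedge costs 68.3835, which is the no-arbitrage price.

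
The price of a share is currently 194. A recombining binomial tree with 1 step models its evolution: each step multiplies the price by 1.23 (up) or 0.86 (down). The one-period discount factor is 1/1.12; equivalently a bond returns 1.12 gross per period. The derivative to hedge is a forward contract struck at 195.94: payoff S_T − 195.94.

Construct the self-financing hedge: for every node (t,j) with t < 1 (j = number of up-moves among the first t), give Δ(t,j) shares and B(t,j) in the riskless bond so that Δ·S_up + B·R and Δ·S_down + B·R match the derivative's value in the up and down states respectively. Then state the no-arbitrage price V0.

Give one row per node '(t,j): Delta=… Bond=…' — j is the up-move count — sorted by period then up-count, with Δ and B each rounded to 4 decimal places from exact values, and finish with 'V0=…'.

Since d<R<u, set p* = (R−d)/(u−d) = 0.7027; price each node as the discounted p*-expectation of its children.
At expiry t=1: V(1,0)=-29.1000, V(1,1)=42.6800
Node (0,0) S=194.0000: V=(p*·42.6800+(1−p*)·-29.1000)/1.12=19.0536; Δ=(42.6800−-29.1000)/(238.6200−166.8400)=1.0000; B=V−Δ·S=-174.9464
Check: Δ(0,0)·S0 + B(0,0) = 19.0536 = V0.

(0,0): Delta=1.0000 Bond=-174.9464
V0=19.0536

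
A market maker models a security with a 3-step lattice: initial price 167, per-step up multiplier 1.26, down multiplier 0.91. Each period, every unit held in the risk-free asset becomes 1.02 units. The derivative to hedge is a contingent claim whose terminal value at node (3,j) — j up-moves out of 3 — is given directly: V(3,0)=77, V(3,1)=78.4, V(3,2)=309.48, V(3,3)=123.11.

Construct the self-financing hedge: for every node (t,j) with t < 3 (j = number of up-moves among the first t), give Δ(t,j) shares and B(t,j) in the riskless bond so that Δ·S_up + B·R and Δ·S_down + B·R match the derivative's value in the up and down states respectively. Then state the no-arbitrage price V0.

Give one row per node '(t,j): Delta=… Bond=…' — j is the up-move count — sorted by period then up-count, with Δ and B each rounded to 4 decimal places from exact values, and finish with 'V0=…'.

Risk-neutral probability p* = (R−d)/(u−d) = (1.02−0.91)/(1.26−0.91) = 0.3143.
Terminal values V(3,·): V(3,0)=77.0000, V(3,1)=78.4000, V(3,2)=309.4800, V(3,3)=123.1100
(2,0): S=138.2927. Δ = (V_up−V_dn)/(S_up−S_dn) = (78.4000−77.0000)/(174.2488−125.8464) = 0.0289. V = [p*·78.4000 + (1−p*)·77.0000]/1.02 = 75.9216. B = V − Δ·S = 71.9216.
(2,1): S=191.4822. Δ = (V_up−V_dn)/(S_up−S_dn) = (309.4800−78.4000)/(241.2676−174.2488) = 3.4480. V = [p*·309.4800 + (1−p*)·78.4000]/1.02 = 148.0639. B = V − Δ·S = -512.1647.
(2,2): S=265.1292. Δ = (V_up−V_dn)/(S_up−S_dn) = (123.1100−309.4800)/(334.0628−241.2676) = -2.0084. V = [p*·123.1100 + (1−p*)·309.4800]/1.02 = 245.9868. B = V − Δ·S = 778.4725.
(1,0): S=151.9700. Δ = (V_up−V_dn)/(S_up−S_dn) = (148.0639−75.9216)/(191.4822−138.2927) = 1.3563. V = [p*·148.0639 + (1−p*)·75.9216]/1.02 = 96.6616. B = V − Δ·S = -109.4592.
(1,1): S=210.4200. Δ = (V_up−V_dn)/(S_up−S_dn) = (245.9868−148.0639)/(265.1292−191.4822) = 1.3296. V = [p*·245.9868 + (1−p*)·148.0639]/1.02 = 175.3330. B = V − Δ·S = -104.4469.
(0,0): S=167.0000. Δ = (V_up−V_dn)/(S_up−S_dn) = (175.3330−96.6616)/(210.4200−151.9700) = 1.3460. V = [p*·175.3330 + (1−p*)·96.6616]/1.02 = 119.0068. B = V − Δ·S = -105.7686.
Root portfolio cost Δ·167+B reproduces V0=119.0068.

(0,0): Delta=1.3460 Bond=-105.7686
(1,0): Delta=1.3563 Bond=-109.4592
(1,1): Delta=1.3296 Bond=-104.4469
(2,0): Delta=0.0289 Bond=71.9216
(2,1): Delta=3.4480 Bond=-512.1647
(2,2): Delta=-2.0084 Bond=778.4725
V0=119.0068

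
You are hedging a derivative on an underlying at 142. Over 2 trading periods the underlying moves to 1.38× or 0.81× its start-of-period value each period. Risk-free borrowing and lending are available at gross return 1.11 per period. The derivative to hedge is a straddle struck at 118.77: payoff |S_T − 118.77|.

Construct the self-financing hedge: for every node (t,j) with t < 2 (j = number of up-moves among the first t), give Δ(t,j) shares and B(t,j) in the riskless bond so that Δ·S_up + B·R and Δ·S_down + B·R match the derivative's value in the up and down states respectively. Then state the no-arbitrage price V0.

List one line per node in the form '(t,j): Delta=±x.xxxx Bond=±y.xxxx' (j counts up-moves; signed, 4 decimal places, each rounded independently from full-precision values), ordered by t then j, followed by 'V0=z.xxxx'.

(0,0): Delta=0.7300 Bond=-48.7334
(1,0): Delta=0.2189 Bond=4.6904
(1,1): Delta=1.0000 Bond=-107.0000
V0=54.9290

Risk-neutral probability p* = (R−d)/(u−d) = (1.11−0.81)/(1.38−0.81) = 0.5263.
Payoff layer (t=2): V(2,0)=25.6038, V(2,1)=39.9576, V(2,2)=151.6548
(1,0): S=115.0200. Δ = (V_up−V_dn)/(S_up−S_dn) = (39.9576−25.6038)/(158.7276−93.1662) = 0.2189. V = [p*·39.9576 + (1−p*)·25.6038]/1.11 = 29.8725. B = V − Δ·S = 4.6904.
(1,1): S=195.9600. Δ = (V_up−V_dn)/(S_up−S_dn) = (151.6548−39.9576)/(270.4248−158.7276) = 1.0000. V = [p*·151.6548 + (1−p*)·39.9576]/1.11 = 88.9600. B = V − Δ·S = -107.0000.
(0,0): S=142.0000. Δ = (V_up−V_dn)/(S_up−S_dn) = (88.9600−29.8725)/(195.9600−115.0200) = 0.7300. V = [p*·88.9600 + (1−p*)·29.8725]/1.11 = 54.9290. B = V − Δ·S = -48.7334.
Root portfolio cost Δ·142+B reproduces V0=54.9290.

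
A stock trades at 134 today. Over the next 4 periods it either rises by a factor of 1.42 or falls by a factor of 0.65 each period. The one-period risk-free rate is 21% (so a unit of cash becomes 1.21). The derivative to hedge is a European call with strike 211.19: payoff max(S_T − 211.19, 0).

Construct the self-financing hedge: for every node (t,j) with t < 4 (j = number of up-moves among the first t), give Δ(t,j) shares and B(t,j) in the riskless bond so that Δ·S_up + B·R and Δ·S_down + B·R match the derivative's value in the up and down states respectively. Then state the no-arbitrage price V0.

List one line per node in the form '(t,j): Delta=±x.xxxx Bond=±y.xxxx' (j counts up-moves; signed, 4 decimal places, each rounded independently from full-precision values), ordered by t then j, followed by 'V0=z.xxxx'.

(0,0): Delta=0.7122 Bond=-44.4092
(1,0): Delta=0.2058 Bond=-9.6283
(1,1): Delta=0.7991 Bond=-70.2751
(2,0): Delta=0.0000 Bond=0.0000
(2,1): Delta=0.2411 Bond=-16.0192
(2,2): Delta=0.8949 Bond=-110.9131
(3,0): Delta=0.0000 Bond=0.0000
(3,1): Delta=0.0000 Bond=0.0000
(3,2): Delta=0.2825 Bond=-26.6519
(3,3): Delta=1.0000 Bond=-174.5372
V0=51.0220

The replicating-portfolio and risk-neutral prices coincide; use p* = (1.21−0.65)/(1.42−0.65) = 0.7273 for the latter.
At expiry t=4: V(4,0)=0.0000, V(4,1)=0.0000, V(4,2)=0.0000, V(4,3)=38.2024, V(4,4)=333.6364
(3,0): S=36.7998. Δ = (V_up−V_dn)/(S_up−S_dn) = (0.0000−0.0000)/(52.2556−23.9198) = 0.0000. V = [p*·0.0000 + (1−p*)·0.0000]/1.21 = 0.0000. B = V − Δ·S = 0.0000.
(3,1): S=80.3933. Δ = (V_up−V_dn)/(S_up−S_dn) = (0.0000−0.0000)/(114.1585−52.2556) = 0.0000. V = [p*·0.0000 + (1−p*)·0.0000]/1.21 = 0.0000. B = V − Δ·S = 0.0000.
(3,2): S=175.6284. Δ = (V_up−V_dn)/(S_up−S_dn) = (38.2024−0.0000)/(249.3924−114.1585) = 0.2825. V = [p*·38.2024 + (1−p*)·0.0000]/1.21 = 22.9616. B = V − Δ·S = -26.6519.
(3,3): S=383.6806. Δ = (V_up−V_dn)/(S_up−S_dn) = (333.6364−38.2024)/(544.8264−249.3924) = 1.0000. V = [p*·333.6364 + (1−p*)·38.2024]/1.21 = 209.1434. B = V − Δ·S = -174.5372.
(2,0): S=56.6150. Δ = (V_up−V_dn)/(S_up−S_dn) = (0.0000−0.0000)/(80.3933−36.7998) = 0.0000. V = [p*·0.0000 + (1−p*)·0.0000]/1.21 = 0.0000. B = V − Δ·S = 0.0000.
(2,1): S=123.6820. Δ = (V_up−V_dn)/(S_up−S_dn) = (22.9616−0.0000)/(175.6284−80.3933) = 0.2411. V = [p*·22.9616 + (1−p*)·0.0000]/1.21 = 13.8011. B = V − Δ·S = -16.0192.
(2,2): S=270.1976. Δ = (V_up−V_dn)/(S_up−S_dn) = (209.1434−22.9616)/(383.6806−175.6284) = 0.8949. V = [p*·209.1434 + (1−p*)·22.9616]/1.21 = 130.8814. B = V − Δ·S = -110.9131.
(1,0): S=87.1000. Δ = (V_up−V_dn)/(S_up−S_dn) = (13.8011−0.0000)/(123.6820−56.6150) = 0.2058. V = [p*·13.8011 + (1−p*)·0.0000]/1.21 = 8.2952. B = V − Δ·S = -9.6283.
(1,1): S=190.2800. Δ = (V_up−V_dn)/(S_up−S_dn) = (130.8814−13.8011)/(270.1976−123.6820) = 0.7991. V = [p*·130.8814 + (1−p*)·13.8011]/1.21 = 81.7772. B = V − Δ·S = -70.2751.
(0,0): S=134.0000. Δ = (V_up−V_dn)/(S_up−S_dn) = (81.7772−8.2952)/(190.2800−87.1000) = 0.7122. V = [p*·81.7772 + (1−p*)·8.2952]/1.21 = 51.0220. B = V − Δ·S = -44.4092.
Each (Δ,B) replicates both successor values, so the strategy is self-financing and V0 is arbitrage-free.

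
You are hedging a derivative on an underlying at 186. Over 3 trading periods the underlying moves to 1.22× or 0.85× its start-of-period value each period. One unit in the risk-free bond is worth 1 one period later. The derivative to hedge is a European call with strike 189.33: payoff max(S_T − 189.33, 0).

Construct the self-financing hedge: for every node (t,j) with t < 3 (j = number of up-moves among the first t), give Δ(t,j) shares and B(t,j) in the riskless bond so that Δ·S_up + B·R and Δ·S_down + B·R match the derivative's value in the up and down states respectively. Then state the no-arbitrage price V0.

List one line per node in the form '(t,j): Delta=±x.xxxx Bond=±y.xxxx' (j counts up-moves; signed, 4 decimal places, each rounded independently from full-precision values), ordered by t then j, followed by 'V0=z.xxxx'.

(0,0): Delta=0.5668 Bond=-82.0482
(1,0): Delta=0.3187 Bond=-42.8285
(1,1): Delta=0.8203 Bond=-139.5705
(2,0): Delta=0.0000 Bond=0.0000
(2,1): Delta=0.6444 Bond=-105.6436
(2,2): Delta=1.0000 Bond=-189.3300
V0=23.3708

The replicating-portfolio and risk-neutral prices coincide; use p* = (1−0.85)/(1.22−0.85) = 0.4054 for the latter.
Payoff layer (t=3): V(3,0)=0.0000, V(3,1)=0.0000, V(3,2)=45.9860, V(3,3)=148.4177
  t=2,j=0: stock 134.3850 → up 163.9497 (V=0.0000), down 114.2272 (V=0.0000). Price 0.0000; hedge Δ=0.0000, bond B=0.0000.
  t=2,j=1: stock 192.8820 → up 235.3160 (V=45.9860), down 163.9497 (V=0.0000). Price 18.6430; hedge Δ=0.6444, bond B=-105.6436.
  t=2,j=2: stock 276.8424 → up 337.7477 (V=148.4177), down 235.3160 (V=45.9860). Price 87.5124; hedge Δ=1.0000, bond B=-189.3300.
  t=1,j=0: stock 158.1000 → up 192.8820 (V=18.6430), down 134.3850 (V=0.0000). Price 7.5580; hedge Δ=0.3187, bond B=-42.8285.
  t=1,j=1: stock 226.9200 → up 276.8424 (V=87.5124), down 192.8820 (V=18.6430). Price 46.5630; hedge Δ=0.8203, bond B=-139.5705.
  t=0,j=0: stock 186.0000 → up 226.9200 (V=46.5630), down 158.1000 (V=7.5580). Price 23.3708; hedge Δ=0.5668, bond B=-82.0482.
Self-financing check: at every node Δ·S+B equals the discounted successor values.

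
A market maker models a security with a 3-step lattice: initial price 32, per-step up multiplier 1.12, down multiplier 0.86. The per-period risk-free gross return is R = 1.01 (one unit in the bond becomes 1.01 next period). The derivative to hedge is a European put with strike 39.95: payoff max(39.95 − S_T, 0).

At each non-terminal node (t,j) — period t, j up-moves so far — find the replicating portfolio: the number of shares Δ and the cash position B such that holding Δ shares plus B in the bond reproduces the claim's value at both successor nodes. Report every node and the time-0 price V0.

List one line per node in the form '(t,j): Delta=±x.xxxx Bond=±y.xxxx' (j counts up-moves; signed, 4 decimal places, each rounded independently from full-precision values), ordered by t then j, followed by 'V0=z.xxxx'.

(0,0): Delta=-0.8036 Bond=33.4241
(1,0): Delta=-1.0000 Bond=39.1628
(1,1): Delta=-0.6930 Bond=29.7950
(2,0): Delta=-1.0000 Bond=39.5545
(2,1): Delta=-1.0000 Bond=39.5545
(2,2): Delta=-0.5202 Bond=23.1545
V0=7.7084

Risk-neutral probability p* = (R−d)/(u−d) = (1.01−0.86)/(1.12−0.86) = 0.5769.
Payoff layer (t=3): V(3,0)=19.5962, V(3,1)=13.4427, V(3,2)=5.4289, V(3,3)=0.0000
(2,0): S=23.6672. Δ = (V_up−V_dn)/(S_up−S_dn) = (13.4427−19.5962)/(26.5073−20.3538) = -1.0000. V = [p*·13.4427 + (1−p*)·19.5962]/1.01 = 15.8873. B = V − Δ·S = 39.5545.
(2,1): S=30.8224. Δ = (V_up−V_dn)/(S_up−S_dn) = (5.4289−13.4427)/(34.5211−26.5073) = -1.0000. V = [p*·5.4289 + (1−p*)·13.4427]/1.01 = 8.7321. B = V − Δ·S = 39.5545.
(2,2): S=40.1408. Δ = (V_up−V_dn)/(S_up−S_dn) = (0.0000−5.4289)/(44.9577−34.5211) = -0.5202. V = [p*·0.0000 + (1−p*)·5.4289]/1.01 = 2.2741. B = V − Δ·S = 23.1545.
(1,0): S=27.5200. Δ = (V_up−V_dn)/(S_up−S_dn) = (8.7321−15.8873)/(30.8224−23.6672) = -1.0000. V = [p*·8.7321 + (1−p*)·15.8873]/1.01 = 11.6428. B = V − Δ·S = 39.1628.
(1,1): S=35.8400. Δ = (V_up−V_dn)/(S_up−S_dn) = (2.2741−8.7321)/(40.1408−30.8224) = -0.6930. V = [p*·2.2741 + (1−p*)·8.7321]/1.01 = 4.9567. B = V − Δ·S = 29.7950.
(0,0): S=32.0000. Δ = (V_up−V_dn)/(S_up−S_dn) = (4.9567−11.6428)/(35.8400−27.5200) = -0.8036. V = [p*·4.9567 + (1−p*)·11.6428]/1.01 = 7.7084. B = V − Δ·S = 33.4241.
Root portfolio cost Δ·32+B reproduces V0=7.7084.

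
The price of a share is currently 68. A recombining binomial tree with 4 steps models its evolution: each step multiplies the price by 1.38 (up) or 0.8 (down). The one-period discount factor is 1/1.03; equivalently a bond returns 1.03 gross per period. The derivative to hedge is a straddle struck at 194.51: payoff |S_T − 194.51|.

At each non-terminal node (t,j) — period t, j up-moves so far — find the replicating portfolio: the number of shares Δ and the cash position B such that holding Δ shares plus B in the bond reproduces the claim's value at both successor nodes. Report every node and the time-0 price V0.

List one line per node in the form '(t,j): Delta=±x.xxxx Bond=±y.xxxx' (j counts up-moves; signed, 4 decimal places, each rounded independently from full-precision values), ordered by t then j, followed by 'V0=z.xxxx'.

(0,0): Delta=-0.8492 Bond=164.8553
(1,0): Delta=-1.0000 Bond=178.0042
(1,1): Delta=-0.7162 Bond=157.3177
(2,0): Delta=-1.0000 Bond=183.3443
(2,1): Delta=-1.0000 Bond=183.3443
(2,2): Delta=-0.4658 Bond=129.6134
(3,0): Delta=-1.0000 Bond=188.8447
(3,1): Delta=-1.0000 Bond=188.8447
(3,2): Delta=-1.0000 Bond=188.8447
(3,3): Delta=0.0055 Bond=49.2845
V0=107.1094

Under the risk-neutral measure, an up-move has probability p* = (R−d)/(u−d) = 0.3966 and values discount at R = 1.03.
Terminal payoffs: V(4,0)=166.6572, V(4,1)=146.4639, V(4,2)=111.6305, V(4,3)=51.5429, V(4,4)=52.1083
Node (3,0) S=34.8160: V=(p*·146.4639+(1−p*)·166.6572)/1.03=154.0287; Δ=(146.4639−166.6572)/(48.0461−27.8528)=-1.0000; B=V−Δ·S=188.8447
Node (3,1) S=60.0576: V=(p*·111.6305+(1−p*)·146.4639)/1.03=128.7871; Δ=(111.6305−146.4639)/(82.8795−48.0461)=-1.0000; B=V−Δ·S=188.8447
Node (3,2) S=103.5994: V=(p*·51.5429+(1−p*)·111.6305)/1.03=85.2453; Δ=(51.5429−111.6305)/(142.9671−82.8795)=-1.0000; B=V−Δ·S=188.8447
Node (3,3) S=178.7089: V=(p*·52.1083+(1−p*)·51.5429)/1.03=50.2593; Δ=(52.1083−51.5429)/(246.6183−142.9671)=0.0055; B=V−Δ·S=49.2845
Node (2,0) S=43.5200: V=(p*·128.7871+(1−p*)·154.0287)/1.03=139.8243; Δ=(128.7871−154.0287)/(60.0576−34.8160)=-1.0000; B=V−Δ·S=183.3443
Node (2,1) S=75.0720: V=(p*·85.2453+(1−p*)·128.7871)/1.03=108.2723; Δ=(85.2453−128.7871)/(103.5994−60.0576)=-1.0000; B=V−Δ·S=183.3443
Node (2,2) S=129.4992: V=(p*·50.2593+(1−p*)·85.2453)/1.03=69.2928; Δ=(50.2593−85.2453)/(178.7089−103.5994)=-0.4658; B=V−Δ·S=129.6134
Node (1,0) S=54.4000: V=(p*·108.2723+(1−p*)·139.8243)/1.03=123.6042; Δ=(108.2723−139.8243)/(75.0720−43.5200)=-1.0000; B=V−Δ·S=178.0042
Node (1,1) S=93.8400: V=(p*·69.2928+(1−p*)·108.2723)/1.03=90.1116; Δ=(69.2928−108.2723)/(129.4992−75.0720)=-0.7162; B=V−Δ·S=157.3177
Node (0,0) S=68.0000: V=(p*·90.1116+(1−p*)·123.6042)/1.03=107.1094; Δ=(90.1116−123.6042)/(93.8400−54.4000)=-0.8492; B=V−Δ·S=164.8553
Root portfolio cost Δ·68+B reproduces V0=107.1094.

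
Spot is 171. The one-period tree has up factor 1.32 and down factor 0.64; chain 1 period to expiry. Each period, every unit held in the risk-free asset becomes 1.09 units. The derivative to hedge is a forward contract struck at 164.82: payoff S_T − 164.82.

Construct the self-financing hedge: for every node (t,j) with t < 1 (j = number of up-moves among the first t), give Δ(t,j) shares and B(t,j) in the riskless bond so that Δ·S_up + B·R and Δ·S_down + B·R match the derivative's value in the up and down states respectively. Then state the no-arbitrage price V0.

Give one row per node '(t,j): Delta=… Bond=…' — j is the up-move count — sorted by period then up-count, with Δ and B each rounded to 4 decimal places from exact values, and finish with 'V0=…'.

Risk-neutral probability p* = (R−d)/(u−d) = (1.09−0.64)/(1.32−0.64) = 0.6618.
At expiry t=1: V(1,0)=-55.3800, V(1,1)=60.9000
  t=0,j=0: stock 171.0000 → up 225.7200 (V=60.9000), down 109.4400 (V=-55.3800). Price 19.7890; hedge Δ=1.0000, bond B=-151.2110.
Root portfolio cost Δ·171+B reproduces V0=19.7890.

(0,0): Delta=1.0000 Bond=-151.2110
V0=19.7890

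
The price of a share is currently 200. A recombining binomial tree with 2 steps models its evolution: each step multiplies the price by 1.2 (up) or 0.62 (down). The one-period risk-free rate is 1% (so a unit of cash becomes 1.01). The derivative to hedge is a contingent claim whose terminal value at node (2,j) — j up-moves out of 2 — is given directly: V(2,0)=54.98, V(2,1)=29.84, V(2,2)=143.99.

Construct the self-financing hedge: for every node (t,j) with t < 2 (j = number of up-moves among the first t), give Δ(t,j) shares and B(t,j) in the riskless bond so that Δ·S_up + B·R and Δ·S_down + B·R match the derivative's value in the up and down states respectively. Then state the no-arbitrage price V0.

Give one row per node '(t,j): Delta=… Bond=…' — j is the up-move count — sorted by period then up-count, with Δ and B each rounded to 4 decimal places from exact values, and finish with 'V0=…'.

(0,0): Delta=0.5848 Bond=-34.4776
(1,0): Delta=-0.3496 Bond=81.0434
(1,1): Delta=0.8200 Bond=-91.2697
V0=82.4916

Risk-neutral probability p* = (R−d)/(u−d) = (1.01−0.62)/(1.2−0.62) = 0.6724.
At expiry t=2: V(2,0)=54.9800, V(2,1)=29.8400, V(2,2)=143.9900
  t=1,j=0: stock 124.0000 → up 148.8000 (V=29.8400), down 76.8800 (V=54.9800). Price 37.6985; hedge Δ=-0.3496, bond B=81.0434.
  t=1,j=1: stock 240.0000 → up 288.0000 (V=143.9900), down 148.8000 (V=29.8400). Price 105.5406; hedge Δ=0.8200, bond B=-91.2697.
  t=0,j=0: stock 200.0000 → up 240.0000 (V=105.5406), down 124.0000 (V=37.6985). Price 82.4916; hedge Δ=0.5848, bond B=-34.4776.
The time-0 hedge costs 82.4916, which is the no-arbitrage price.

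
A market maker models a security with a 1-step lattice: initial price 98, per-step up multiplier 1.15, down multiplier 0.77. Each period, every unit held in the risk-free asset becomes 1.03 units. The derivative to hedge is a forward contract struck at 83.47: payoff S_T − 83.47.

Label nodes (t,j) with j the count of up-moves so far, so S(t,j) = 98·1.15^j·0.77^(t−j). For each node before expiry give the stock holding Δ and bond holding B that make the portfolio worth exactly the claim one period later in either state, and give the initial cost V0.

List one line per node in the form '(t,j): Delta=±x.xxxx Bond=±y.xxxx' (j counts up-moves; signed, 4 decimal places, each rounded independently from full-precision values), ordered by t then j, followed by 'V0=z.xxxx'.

(0,0): Delta=1.0000 Bond=-81.0388
V0=16.9612

Risk-neutral probability p* = (R−d)/(u−d) = (1.03−0.77)/(1.15−0.77) = 0.6842.
Terminal values V(1,·): V(1,0)=-8.0100, V(1,1)=29.2300
(0,0): S=98.0000. Δ = (V_up−V_dn)/(S_up−S_dn) = (29.2300−-8.0100)/(112.7000−75.4600) = 1.0000. V = [p*·29.2300 + (1−p*)·-8.0100]/1.03 = 16.9612. B = V − Δ·S = -81.0388.
Each (Δ,B) replicates both successor values, so the strategy is self-financing and V0 is arbitrage-free.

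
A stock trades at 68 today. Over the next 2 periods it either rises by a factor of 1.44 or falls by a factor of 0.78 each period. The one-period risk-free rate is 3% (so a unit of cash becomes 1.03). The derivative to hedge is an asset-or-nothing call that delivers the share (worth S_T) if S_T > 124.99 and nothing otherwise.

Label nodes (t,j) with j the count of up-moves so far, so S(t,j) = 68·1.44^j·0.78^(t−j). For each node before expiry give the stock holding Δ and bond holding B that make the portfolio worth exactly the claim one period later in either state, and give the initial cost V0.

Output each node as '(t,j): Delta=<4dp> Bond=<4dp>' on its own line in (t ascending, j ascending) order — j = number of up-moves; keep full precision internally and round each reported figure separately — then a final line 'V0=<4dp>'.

Under the risk-neutral measure, an up-move has probability p* = (R−d)/(u−d) = 0.3788 and values discount at R = 1.03.
Terminal values V(2,·): V(2,0)=0.0000, V(2,1)=0.0000, V(2,2)=141.0048
  t=1,j=0: stock 53.0400 → up 76.3776 (V=0.0000), down 41.3712 (V=0.0000). Price 0.0000; hedge Δ=0.0000, bond B=0.0000.
  t=1,j=1: stock 97.9200 → up 141.0048 (V=141.0048), down 76.3776 (V=0.0000). Price 51.8553; hedge Δ=2.1818, bond B=-161.7884.
  t=0,j=0: stock 68.0000 → up 97.9200 (V=51.8553), down 53.0400 (V=0.0000). Price 19.0700; hedge Δ=1.1554, bond B=-59.4985.
Check: Δ(0,0)·S0 + B(0,0) = 19.0700 = V0.

(0,0): Delta=1.1554 Bond=-59.4985
(1,0): Delta=0.0000 Bond=0.0000
(1,1): Delta=2.1818 Bond=-161.7884
V0=19.0700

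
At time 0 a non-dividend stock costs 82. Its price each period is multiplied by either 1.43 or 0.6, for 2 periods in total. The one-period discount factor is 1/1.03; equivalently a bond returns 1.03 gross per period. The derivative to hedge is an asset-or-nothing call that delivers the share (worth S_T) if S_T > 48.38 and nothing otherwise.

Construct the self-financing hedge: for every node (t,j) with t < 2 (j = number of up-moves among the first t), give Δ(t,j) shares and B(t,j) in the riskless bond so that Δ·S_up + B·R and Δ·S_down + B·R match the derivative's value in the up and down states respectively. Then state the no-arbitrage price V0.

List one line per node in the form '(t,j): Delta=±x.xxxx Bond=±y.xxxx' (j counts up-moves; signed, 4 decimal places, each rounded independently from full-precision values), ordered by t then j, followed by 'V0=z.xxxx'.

The replicating-portfolio and risk-neutral prices coincide; use p* = (1.03−0.6)/(1.43−0.6) = 0.5181 for the latter.
At expiry t=2: V(2,0)=0.0000, V(2,1)=70.3560, V(2,2)=167.6818
  t=1,j=0: stock 49.2000 → up 70.3560 (V=70.3560), down 29.5200 (V=0.0000). Price 35.3879; hedge Δ=1.7229, bond B=-49.3784.
  t=1,j=1: stock 117.2600 → up 167.6818 (V=167.6818), down 70.3560 (V=70.3560). Price 117.2600; hedge Δ=1.0000, bond B=0.0000.
  t=0,j=0: stock 82.0000 → up 117.2600 (V=117.2600), down 49.2000 (V=35.3879). Price 75.5374; hedge Δ=1.2029, bond B=-23.1037.
Self-financing check: at every node Δ·S+B equals the discounted successor values.

(0,0): Delta=1.2029 Bond=-23.1037
(1,0): Delta=1.7229 Bond=-49.3784
(1,1): Delta=1.0000 Bond=0.0000
V0=75.5374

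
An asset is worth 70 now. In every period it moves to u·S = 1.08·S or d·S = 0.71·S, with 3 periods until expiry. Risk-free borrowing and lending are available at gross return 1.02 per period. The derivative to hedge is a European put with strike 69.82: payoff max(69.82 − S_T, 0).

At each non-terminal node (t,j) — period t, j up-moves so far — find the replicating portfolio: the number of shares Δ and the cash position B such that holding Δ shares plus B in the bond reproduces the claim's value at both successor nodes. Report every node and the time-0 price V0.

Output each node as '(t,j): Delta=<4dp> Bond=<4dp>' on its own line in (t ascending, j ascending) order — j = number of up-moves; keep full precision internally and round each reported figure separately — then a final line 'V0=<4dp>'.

(0,0): Delta=-0.5217 Bond=42.4882
(1,0): Delta=-1.0000 Bond=67.1088
(1,1): Delta=-0.4609 Bond=38.7371
(2,0): Delta=-1.0000 Bond=68.4510
(2,1): Delta=-1.0000 Bond=68.4510
(2,2): Delta=-0.3923 Bond=33.9107
V0=5.9683

Under the risk-neutral measure, an up-move has probability p* = (R−d)/(u−d) = 0.8378 and values discount at R = 1.02.
Terminal payoffs: V(3,0)=44.7662, V(3,1)=31.7100, V(3,2)=11.8499, V(3,3)=0.0000
(2,0): S=35.2870. Δ = (V_up−V_dn)/(S_up−S_dn) = (31.7100−44.7662)/(38.1100−25.0538) = -1.0000. V = [p*·31.7100 + (1−p*)·44.7662]/1.02 = 33.1640. B = V − Δ·S = 68.4510.
(2,1): S=53.6760. Δ = (V_up−V_dn)/(S_up−S_dn) = (11.8499−31.7100)/(57.9701−38.1100) = -1.0000. V = [p*·11.8499 + (1−p*)·31.7100]/1.02 = 14.7750. B = V − Δ·S = 68.4510.
(2,2): S=81.6480. Δ = (V_up−V_dn)/(S_up−S_dn) = (0.0000−11.8499)/(88.1798−57.9701) = -0.3923. V = [p*·0.0000 + (1−p*)·11.8499]/1.02 = 1.8839. B = V − Δ·S = 33.9107.
(1,0): S=49.7000. Δ = (V_up−V_dn)/(S_up−S_dn) = (14.7750−33.1640)/(53.6760−35.2870) = -1.0000. V = [p*·14.7750 + (1−p*)·33.1640]/1.02 = 17.4088. B = V − Δ·S = 67.1088.
(1,1): S=75.6000. Δ = (V_up−V_dn)/(S_up−S_dn) = (1.8839−14.7750)/(81.6480−53.6760) = -0.4609. V = [p*·1.8839 + (1−p*)·14.7750]/1.02 = 3.8964. B = V − Δ·S = 38.7371.
(0,0): S=70.0000. Δ = (V_up−V_dn)/(S_up−S_dn) = (3.8964−17.4088)/(75.6000−49.7000) = -0.5217. V = [p*·3.8964 + (1−p*)·17.4088]/1.02 = 5.9683. B = V − Δ·S = 42.4882.
Root portfolio cost Δ·70+B reproduces V0=5.9683.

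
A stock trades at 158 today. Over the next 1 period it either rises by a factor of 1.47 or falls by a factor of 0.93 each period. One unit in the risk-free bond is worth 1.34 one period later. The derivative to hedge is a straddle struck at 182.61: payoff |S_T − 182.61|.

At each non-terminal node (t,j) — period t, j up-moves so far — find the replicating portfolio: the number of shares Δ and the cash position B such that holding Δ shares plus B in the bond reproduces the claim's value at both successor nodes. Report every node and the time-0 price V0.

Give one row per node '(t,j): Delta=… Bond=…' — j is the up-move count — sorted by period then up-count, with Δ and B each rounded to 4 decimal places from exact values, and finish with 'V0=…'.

(0,0): Delta=0.1639 Bond=8.6517
V0=34.5406

No-arbitrage ⇒ martingale measure with p* = (R−d)/(u−d) = 0.7593.
At expiry t=1: V(1,0)=35.6700, V(1,1)=49.6500
Node (0,0) S=158.0000: V=(p*·49.6500+(1−p*)·35.6700)/1.34=34.5406; Δ=(49.6500−35.6700)/(232.2600−146.9400)=0.1639; B=V−Δ·S=8.6517
Root portfolio cost Δ·158+B reproduces V0=34.5406.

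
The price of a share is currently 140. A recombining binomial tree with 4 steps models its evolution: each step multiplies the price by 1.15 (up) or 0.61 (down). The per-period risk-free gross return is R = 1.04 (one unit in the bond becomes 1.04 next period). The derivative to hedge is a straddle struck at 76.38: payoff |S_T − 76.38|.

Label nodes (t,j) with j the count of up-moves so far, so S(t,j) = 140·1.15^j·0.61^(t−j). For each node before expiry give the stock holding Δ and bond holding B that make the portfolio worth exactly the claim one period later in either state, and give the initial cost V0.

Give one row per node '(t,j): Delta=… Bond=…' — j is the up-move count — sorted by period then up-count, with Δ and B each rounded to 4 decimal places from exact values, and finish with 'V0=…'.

Since d<R<u, set p* = (R−d)/(u−d) = 0.7963; price each node as the discounted p*-expectation of its children.
Terminal payoffs: V(4,0)=56.9958, V(4,1)=39.8361, V(4,2)=7.4857, V(4,3)=53.5027, V(4,4)=168.4809
(3,0): S=31.7773. Δ = (V_up−V_dn)/(S_up−S_dn) = (39.8361−56.9958)/(36.5439−19.3842) = -1.0000. V = [p*·39.8361 + (1−p*)·56.9958]/1.04 = 41.6650. B = V − Δ·S = 73.4423.
(3,1): S=59.9081. Δ = (V_up−V_dn)/(S_up−S_dn) = (7.4857−39.8361)/(68.8943−36.5439) = -1.0000. V = [p*·7.4857 + (1−p*)·39.8361]/1.04 = 13.5342. B = V − Δ·S = 73.4423.
(3,2): S=112.9415. Δ = (V_up−V_dn)/(S_up−S_dn) = (53.5027−7.4857)/(129.8827−68.8943) = 0.7545. V = [p*·53.5027 + (1−p*)·7.4857]/1.04 = 42.4316. B = V − Δ·S = -42.7851.
(3,3): S=212.9225. Δ = (V_up−V_dn)/(S_up−S_dn) = (168.4809−53.5027)/(244.8609−129.8827) = 1.0000. V = [p*·168.4809 + (1−p*)·53.5027]/1.04 = 139.4802. B = V − Δ·S = -73.4423.
(2,0): S=52.0940. Δ = (V_up−V_dn)/(S_up−S_dn) = (13.5342−41.6650)/(59.9081−31.7773) = -1.0000. V = [p*·13.5342 + (1−p*)·41.6650]/1.04 = 18.5236. B = V − Δ·S = 70.6176.
(2,1): S=98.2100. Δ = (V_up−V_dn)/(S_up−S_dn) = (42.4316−13.5342)/(112.9415−59.9081) = 0.5449. V = [p*·42.4316 + (1−p*)·13.5342]/1.04 = 35.1395. B = V − Δ·S = -18.3742.
(2,2): S=185.1500. Δ = (V_up−V_dn)/(S_up−S_dn) = (139.4802−42.4316)/(212.9225−112.9415) = 0.9707. V = [p*·139.4802 + (1−p*)·42.4316]/1.04 = 115.1068. B = V − Δ·S = -64.6128.
(1,0): S=85.4000. Δ = (V_up−V_dn)/(S_up−S_dn) = (35.1395−18.5236)/(98.2100−52.0940) = 0.3603. V = [p*·35.1395 + (1−p*)·18.5236]/1.04 = 30.5335. B = V − Δ·S = -0.2368.
(1,1): S=161.0000. Δ = (V_up−V_dn)/(S_up−S_dn) = (115.1068−35.1395)/(185.1500−98.2100) = 0.9198. V = [p*·115.1068 + (1−p*)·35.1395]/1.04 = 95.0165. B = V − Δ·S = -53.0710.
(0,0): S=140.0000. Δ = (V_up−V_dn)/(S_up−S_dn) = (95.0165−30.5335)/(161.0000−85.4000) = 0.8530. V = [p*·95.0165 + (1−p*)·30.5335]/1.04 = 78.7318. B = V − Δ·S = -40.6812.
Check: Δ(0,0)·S0 + B(0,0) = 78.7318 = V0.

(0,0): Delta=0.8530 Bond=-40.6812
(1,0): Delta=0.3603 Bond=-0.2368
(1,1): Delta=0.9198 Bond=-53.0710
(2,0): Delta=-1.0000 Bond=70.6176
(2,1): Delta=0.5449 Bond=-18.3742
(2,2): Delta=0.9707 Bond=-64.6128
(3,0): Delta=-1.0000 Bond=73.4423
(3,1): Delta=-1.0000 Bond=73.4423
(3,2): Delta=0.7545 Bond=-42.7851
(3,3): Delta=1.0000 Bond=-73.4423
V0=78.7318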